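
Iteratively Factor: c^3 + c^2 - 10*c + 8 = (c + 4)*(c^2 - 3*c + 2) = (c - 1)*(c + 4)*(c - 2)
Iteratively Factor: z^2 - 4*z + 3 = (z - 3)*(z - 1)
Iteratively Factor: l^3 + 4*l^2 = (l + 4)*(l^2) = l*(l + 4)*(l)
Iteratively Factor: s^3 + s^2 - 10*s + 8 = (s + 4)*(s^2 - 3*s + 2) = (s - 2)*(s + 4)*(s - 1)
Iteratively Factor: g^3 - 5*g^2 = (g - 5)*(g^2) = g*(g - 5)*(g)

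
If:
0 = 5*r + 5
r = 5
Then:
No Solution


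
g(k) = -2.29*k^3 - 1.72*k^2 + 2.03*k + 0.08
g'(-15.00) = -1492.12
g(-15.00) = 7311.38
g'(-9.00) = -523.48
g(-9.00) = 1511.90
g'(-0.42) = 2.26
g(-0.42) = -0.91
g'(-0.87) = -0.18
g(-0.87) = -1.48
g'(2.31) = -42.58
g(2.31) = -32.64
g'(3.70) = -104.75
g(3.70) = -131.95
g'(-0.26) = 2.46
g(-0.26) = -0.52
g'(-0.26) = 2.46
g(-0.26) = -0.52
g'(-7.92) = -401.66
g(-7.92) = 1013.77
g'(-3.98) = -93.10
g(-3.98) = 109.13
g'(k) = -6.87*k^2 - 3.44*k + 2.03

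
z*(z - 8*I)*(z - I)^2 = z^4 - 10*I*z^3 - 17*z^2 + 8*I*z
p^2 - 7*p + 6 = (p - 6)*(p - 1)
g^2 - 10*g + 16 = (g - 8)*(g - 2)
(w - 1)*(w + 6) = w^2 + 5*w - 6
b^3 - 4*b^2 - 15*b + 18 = (b - 6)*(b - 1)*(b + 3)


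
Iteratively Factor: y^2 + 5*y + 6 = (y + 3)*(y + 2)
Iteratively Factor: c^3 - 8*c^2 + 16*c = (c - 4)*(c^2 - 4*c) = (c - 4)^2*(c)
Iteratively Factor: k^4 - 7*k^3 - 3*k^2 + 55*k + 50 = (k + 1)*(k^3 - 8*k^2 + 5*k + 50) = (k - 5)*(k + 1)*(k^2 - 3*k - 10) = (k - 5)*(k + 1)*(k + 2)*(k - 5)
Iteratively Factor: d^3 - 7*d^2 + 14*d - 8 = (d - 2)*(d^2 - 5*d + 4) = (d - 4)*(d - 2)*(d - 1)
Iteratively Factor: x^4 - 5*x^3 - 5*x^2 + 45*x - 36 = (x + 3)*(x^3 - 8*x^2 + 19*x - 12) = (x - 4)*(x + 3)*(x^2 - 4*x + 3) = (x - 4)*(x - 3)*(x + 3)*(x - 1)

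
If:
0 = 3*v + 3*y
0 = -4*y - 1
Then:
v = 1/4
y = -1/4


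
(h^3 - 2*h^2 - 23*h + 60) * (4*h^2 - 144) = 4*h^5 - 8*h^4 - 236*h^3 + 528*h^2 + 3312*h - 8640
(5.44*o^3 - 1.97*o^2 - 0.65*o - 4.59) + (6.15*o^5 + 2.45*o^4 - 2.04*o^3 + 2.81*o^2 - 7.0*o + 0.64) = 6.15*o^5 + 2.45*o^4 + 3.4*o^3 + 0.84*o^2 - 7.65*o - 3.95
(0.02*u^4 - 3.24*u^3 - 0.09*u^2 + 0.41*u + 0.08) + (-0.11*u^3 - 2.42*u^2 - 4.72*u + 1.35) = 0.02*u^4 - 3.35*u^3 - 2.51*u^2 - 4.31*u + 1.43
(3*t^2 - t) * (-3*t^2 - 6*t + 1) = -9*t^4 - 15*t^3 + 9*t^2 - t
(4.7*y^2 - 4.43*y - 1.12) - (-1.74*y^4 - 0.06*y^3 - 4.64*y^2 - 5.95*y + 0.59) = 1.74*y^4 + 0.06*y^3 + 9.34*y^2 + 1.52*y - 1.71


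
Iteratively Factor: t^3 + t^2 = (t + 1)*(t^2) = t*(t + 1)*(t)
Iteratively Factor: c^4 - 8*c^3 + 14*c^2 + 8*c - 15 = (c + 1)*(c^3 - 9*c^2 + 23*c - 15) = (c - 3)*(c + 1)*(c^2 - 6*c + 5) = (c - 3)*(c - 1)*(c + 1)*(c - 5)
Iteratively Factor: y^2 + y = (y + 1)*(y)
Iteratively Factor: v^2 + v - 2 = (v - 1)*(v + 2)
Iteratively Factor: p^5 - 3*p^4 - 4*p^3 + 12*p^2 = (p - 3)*(p^4 - 4*p^2) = p*(p - 3)*(p^3 - 4*p) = p^2*(p - 3)*(p^2 - 4) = p^2*(p - 3)*(p + 2)*(p - 2)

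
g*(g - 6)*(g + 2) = g^3 - 4*g^2 - 12*g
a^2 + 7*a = a*(a + 7)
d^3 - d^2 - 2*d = d*(d - 2)*(d + 1)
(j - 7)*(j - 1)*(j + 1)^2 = j^4 - 6*j^3 - 8*j^2 + 6*j + 7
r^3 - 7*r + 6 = (r - 2)*(r - 1)*(r + 3)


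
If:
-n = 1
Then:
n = -1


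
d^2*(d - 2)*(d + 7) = d^4 + 5*d^3 - 14*d^2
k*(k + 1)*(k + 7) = k^3 + 8*k^2 + 7*k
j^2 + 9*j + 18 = (j + 3)*(j + 6)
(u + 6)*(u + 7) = u^2 + 13*u + 42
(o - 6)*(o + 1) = o^2 - 5*o - 6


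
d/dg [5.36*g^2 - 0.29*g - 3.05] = 10.72*g - 0.29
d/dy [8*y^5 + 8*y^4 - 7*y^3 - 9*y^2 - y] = 40*y^4 + 32*y^3 - 21*y^2 - 18*y - 1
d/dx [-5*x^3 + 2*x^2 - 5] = x*(4 - 15*x)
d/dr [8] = 0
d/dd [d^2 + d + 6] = 2*d + 1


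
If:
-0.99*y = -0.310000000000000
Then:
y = 0.31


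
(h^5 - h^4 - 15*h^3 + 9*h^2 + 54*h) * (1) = h^5 - h^4 - 15*h^3 + 9*h^2 + 54*h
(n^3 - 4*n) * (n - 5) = n^4 - 5*n^3 - 4*n^2 + 20*n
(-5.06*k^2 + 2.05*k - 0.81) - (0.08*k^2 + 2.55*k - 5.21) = -5.14*k^2 - 0.5*k + 4.4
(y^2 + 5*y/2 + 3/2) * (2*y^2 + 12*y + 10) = 2*y^4 + 17*y^3 + 43*y^2 + 43*y + 15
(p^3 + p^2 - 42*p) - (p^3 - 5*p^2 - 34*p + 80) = 6*p^2 - 8*p - 80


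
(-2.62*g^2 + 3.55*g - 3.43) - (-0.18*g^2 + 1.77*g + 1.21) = -2.44*g^2 + 1.78*g - 4.64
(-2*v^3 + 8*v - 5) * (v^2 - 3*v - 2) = -2*v^5 + 6*v^4 + 12*v^3 - 29*v^2 - v + 10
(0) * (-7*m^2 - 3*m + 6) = 0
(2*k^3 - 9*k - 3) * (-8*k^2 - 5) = -16*k^5 + 62*k^3 + 24*k^2 + 45*k + 15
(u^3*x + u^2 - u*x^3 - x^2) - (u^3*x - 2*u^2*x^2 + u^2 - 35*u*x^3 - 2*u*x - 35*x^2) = 2*u^2*x^2 + 34*u*x^3 + 2*u*x + 34*x^2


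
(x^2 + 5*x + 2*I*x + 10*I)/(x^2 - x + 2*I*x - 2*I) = (x + 5)/(x - 1)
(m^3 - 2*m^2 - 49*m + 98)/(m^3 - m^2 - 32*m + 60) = (m^2 - 49)/(m^2 + m - 30)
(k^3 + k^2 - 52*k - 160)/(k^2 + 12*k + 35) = (k^2 - 4*k - 32)/(k + 7)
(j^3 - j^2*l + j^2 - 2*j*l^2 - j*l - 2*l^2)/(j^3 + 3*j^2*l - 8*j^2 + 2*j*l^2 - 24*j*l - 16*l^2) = (j^2 - 2*j*l + j - 2*l)/(j^2 + 2*j*l - 8*j - 16*l)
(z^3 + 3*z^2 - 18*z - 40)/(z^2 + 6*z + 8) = (z^2 + z - 20)/(z + 4)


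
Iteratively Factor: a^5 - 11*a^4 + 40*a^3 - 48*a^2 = (a)*(a^4 - 11*a^3 + 40*a^2 - 48*a) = a^2*(a^3 - 11*a^2 + 40*a - 48) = a^2*(a - 4)*(a^2 - 7*a + 12) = a^2*(a - 4)*(a - 3)*(a - 4)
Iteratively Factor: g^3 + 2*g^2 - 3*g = (g + 3)*(g^2 - g) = g*(g + 3)*(g - 1)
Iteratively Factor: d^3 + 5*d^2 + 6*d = (d)*(d^2 + 5*d + 6) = d*(d + 2)*(d + 3)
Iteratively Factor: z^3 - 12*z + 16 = (z - 2)*(z^2 + 2*z - 8) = (z - 2)^2*(z + 4)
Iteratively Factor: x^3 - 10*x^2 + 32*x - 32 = (x - 2)*(x^2 - 8*x + 16) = (x - 4)*(x - 2)*(x - 4)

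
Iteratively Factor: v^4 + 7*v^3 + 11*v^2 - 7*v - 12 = (v + 4)*(v^3 + 3*v^2 - v - 3) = (v + 3)*(v + 4)*(v^2 - 1) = (v + 1)*(v + 3)*(v + 4)*(v - 1)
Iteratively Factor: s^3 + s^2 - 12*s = (s + 4)*(s^2 - 3*s) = (s - 3)*(s + 4)*(s)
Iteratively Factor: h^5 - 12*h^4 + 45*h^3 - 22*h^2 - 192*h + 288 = (h - 4)*(h^4 - 8*h^3 + 13*h^2 + 30*h - 72) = (h - 4)*(h - 3)*(h^3 - 5*h^2 - 2*h + 24) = (h - 4)^2*(h - 3)*(h^2 - h - 6) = (h - 4)^2*(h - 3)^2*(h + 2)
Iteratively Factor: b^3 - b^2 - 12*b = (b - 4)*(b^2 + 3*b) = b*(b - 4)*(b + 3)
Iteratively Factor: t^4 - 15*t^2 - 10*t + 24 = (t - 4)*(t^3 + 4*t^2 + t - 6) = (t - 4)*(t + 3)*(t^2 + t - 2) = (t - 4)*(t + 2)*(t + 3)*(t - 1)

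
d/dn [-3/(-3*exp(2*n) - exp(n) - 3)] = (-18*exp(n) - 3)*exp(n)/(3*exp(2*n) + exp(n) + 3)^2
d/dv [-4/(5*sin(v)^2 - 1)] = 80*sin(2*v)/(3 - 5*cos(2*v))^2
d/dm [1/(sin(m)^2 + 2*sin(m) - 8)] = -2*(sin(m) + 1)*cos(m)/(sin(m)^2 + 2*sin(m) - 8)^2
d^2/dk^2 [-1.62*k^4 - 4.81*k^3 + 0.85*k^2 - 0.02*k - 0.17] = -19.44*k^2 - 28.86*k + 1.7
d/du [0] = 0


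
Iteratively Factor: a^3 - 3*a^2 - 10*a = (a + 2)*(a^2 - 5*a) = a*(a + 2)*(a - 5)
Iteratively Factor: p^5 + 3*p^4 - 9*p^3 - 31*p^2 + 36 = (p + 2)*(p^4 + p^3 - 11*p^2 - 9*p + 18) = (p - 1)*(p + 2)*(p^3 + 2*p^2 - 9*p - 18) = (p - 1)*(p + 2)*(p + 3)*(p^2 - p - 6) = (p - 1)*(p + 2)^2*(p + 3)*(p - 3)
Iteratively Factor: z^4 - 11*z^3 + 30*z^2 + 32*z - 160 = (z - 5)*(z^3 - 6*z^2 + 32) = (z - 5)*(z - 4)*(z^2 - 2*z - 8) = (z - 5)*(z - 4)^2*(z + 2)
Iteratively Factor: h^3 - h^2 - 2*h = (h + 1)*(h^2 - 2*h) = (h - 2)*(h + 1)*(h)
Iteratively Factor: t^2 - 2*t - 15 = (t - 5)*(t + 3)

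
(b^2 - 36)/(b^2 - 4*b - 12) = (b + 6)/(b + 2)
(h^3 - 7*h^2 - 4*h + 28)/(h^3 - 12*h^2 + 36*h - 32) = (h^2 - 5*h - 14)/(h^2 - 10*h + 16)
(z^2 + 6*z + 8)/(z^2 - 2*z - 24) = (z + 2)/(z - 6)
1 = 1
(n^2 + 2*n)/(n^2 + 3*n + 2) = n/(n + 1)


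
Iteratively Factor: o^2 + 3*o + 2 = (o + 1)*(o + 2)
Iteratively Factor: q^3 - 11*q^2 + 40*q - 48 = (q - 4)*(q^2 - 7*q + 12) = (q - 4)*(q - 3)*(q - 4)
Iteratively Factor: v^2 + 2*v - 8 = (v - 2)*(v + 4)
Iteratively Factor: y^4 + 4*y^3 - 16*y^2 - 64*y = (y + 4)*(y^3 - 16*y) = (y + 4)^2*(y^2 - 4*y) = (y - 4)*(y + 4)^2*(y)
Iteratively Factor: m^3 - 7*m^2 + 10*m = (m - 2)*(m^2 - 5*m) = (m - 5)*(m - 2)*(m)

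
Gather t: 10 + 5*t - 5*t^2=-5*t^2 + 5*t + 10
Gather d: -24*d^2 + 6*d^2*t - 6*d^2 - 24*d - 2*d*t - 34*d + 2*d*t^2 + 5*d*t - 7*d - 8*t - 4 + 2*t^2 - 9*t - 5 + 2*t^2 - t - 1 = d^2*(6*t - 30) + d*(2*t^2 + 3*t - 65) + 4*t^2 - 18*t - 10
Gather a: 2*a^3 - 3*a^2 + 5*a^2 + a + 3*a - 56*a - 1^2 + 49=2*a^3 + 2*a^2 - 52*a + 48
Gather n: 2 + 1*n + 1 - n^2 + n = -n^2 + 2*n + 3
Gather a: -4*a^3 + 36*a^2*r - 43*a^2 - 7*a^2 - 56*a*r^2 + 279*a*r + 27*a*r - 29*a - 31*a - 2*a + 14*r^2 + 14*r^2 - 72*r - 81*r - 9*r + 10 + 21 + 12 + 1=-4*a^3 + a^2*(36*r - 50) + a*(-56*r^2 + 306*r - 62) + 28*r^2 - 162*r + 44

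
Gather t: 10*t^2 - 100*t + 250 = 10*t^2 - 100*t + 250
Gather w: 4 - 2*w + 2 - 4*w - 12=-6*w - 6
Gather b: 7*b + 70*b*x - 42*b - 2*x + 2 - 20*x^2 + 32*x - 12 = b*(70*x - 35) - 20*x^2 + 30*x - 10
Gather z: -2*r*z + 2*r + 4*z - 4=2*r + z*(4 - 2*r) - 4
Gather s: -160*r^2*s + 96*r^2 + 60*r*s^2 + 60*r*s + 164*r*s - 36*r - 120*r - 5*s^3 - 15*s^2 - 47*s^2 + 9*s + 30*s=96*r^2 - 156*r - 5*s^3 + s^2*(60*r - 62) + s*(-160*r^2 + 224*r + 39)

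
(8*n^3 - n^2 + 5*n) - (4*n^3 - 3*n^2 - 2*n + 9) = 4*n^3 + 2*n^2 + 7*n - 9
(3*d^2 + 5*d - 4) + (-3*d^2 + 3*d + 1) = 8*d - 3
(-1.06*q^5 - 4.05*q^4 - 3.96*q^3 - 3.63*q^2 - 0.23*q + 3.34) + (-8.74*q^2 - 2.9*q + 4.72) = -1.06*q^5 - 4.05*q^4 - 3.96*q^3 - 12.37*q^2 - 3.13*q + 8.06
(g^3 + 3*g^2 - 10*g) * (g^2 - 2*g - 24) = g^5 + g^4 - 40*g^3 - 52*g^2 + 240*g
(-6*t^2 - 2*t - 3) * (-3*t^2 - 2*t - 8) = 18*t^4 + 18*t^3 + 61*t^2 + 22*t + 24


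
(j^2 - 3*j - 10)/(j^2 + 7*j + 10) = (j - 5)/(j + 5)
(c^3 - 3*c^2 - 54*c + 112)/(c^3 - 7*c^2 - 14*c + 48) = (c + 7)/(c + 3)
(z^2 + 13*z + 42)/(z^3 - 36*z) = (z + 7)/(z*(z - 6))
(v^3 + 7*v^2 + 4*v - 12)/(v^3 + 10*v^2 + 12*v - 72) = (v^2 + v - 2)/(v^2 + 4*v - 12)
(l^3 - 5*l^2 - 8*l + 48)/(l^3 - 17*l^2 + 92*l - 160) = (l^2 - l - 12)/(l^2 - 13*l + 40)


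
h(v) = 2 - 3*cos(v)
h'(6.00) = -0.84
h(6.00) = -0.88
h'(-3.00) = -0.42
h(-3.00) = 4.97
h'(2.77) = 1.09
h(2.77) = 4.80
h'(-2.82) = -0.95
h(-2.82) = 4.85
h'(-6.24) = 0.13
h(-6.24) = -1.00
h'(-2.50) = -1.80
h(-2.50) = 4.40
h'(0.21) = 0.63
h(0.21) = -0.93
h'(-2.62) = -1.49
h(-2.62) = 4.60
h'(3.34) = -0.59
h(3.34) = 4.94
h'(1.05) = 2.60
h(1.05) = 0.51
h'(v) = 3*sin(v)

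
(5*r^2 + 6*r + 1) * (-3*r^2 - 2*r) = -15*r^4 - 28*r^3 - 15*r^2 - 2*r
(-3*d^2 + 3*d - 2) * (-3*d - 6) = 9*d^3 + 9*d^2 - 12*d + 12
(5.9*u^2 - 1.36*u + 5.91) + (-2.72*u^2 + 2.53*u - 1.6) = 3.18*u^2 + 1.17*u + 4.31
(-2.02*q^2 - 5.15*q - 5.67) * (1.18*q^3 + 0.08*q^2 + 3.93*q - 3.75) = -2.3836*q^5 - 6.2386*q^4 - 15.0412*q^3 - 13.1181*q^2 - 2.9706*q + 21.2625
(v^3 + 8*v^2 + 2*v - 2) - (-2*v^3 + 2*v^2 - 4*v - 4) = 3*v^3 + 6*v^2 + 6*v + 2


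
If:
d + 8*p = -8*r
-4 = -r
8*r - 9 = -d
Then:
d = -23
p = -9/8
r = 4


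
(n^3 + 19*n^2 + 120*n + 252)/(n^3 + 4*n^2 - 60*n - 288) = (n + 7)/(n - 8)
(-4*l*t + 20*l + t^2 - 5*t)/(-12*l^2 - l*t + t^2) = (t - 5)/(3*l + t)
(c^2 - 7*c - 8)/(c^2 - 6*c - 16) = (c + 1)/(c + 2)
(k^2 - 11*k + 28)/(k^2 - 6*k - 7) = (k - 4)/(k + 1)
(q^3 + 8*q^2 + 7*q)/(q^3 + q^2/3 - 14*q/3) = 3*(q^2 + 8*q + 7)/(3*q^2 + q - 14)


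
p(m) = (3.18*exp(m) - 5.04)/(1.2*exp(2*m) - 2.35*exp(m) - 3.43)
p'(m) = (3.18*exp(m) - 5.04)*(-2.4*exp(2*m) + 2.35*exp(m))/(1.2*exp(2*m) - 2.35*exp(m) - 3.43)^2 + 3.18*exp(m)/(1.2*exp(2*m) - 2.35*exp(m) - 3.43) = (-3.816*exp(2*m) + 12.096*exp(m) - 22.7514)*exp(m)/(1.44*exp(4*m) - 5.64*exp(3*m) - 2.7095*exp(2*m) + 16.121*exp(m) + 11.7649)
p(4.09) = 0.04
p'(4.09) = -0.05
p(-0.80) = 0.85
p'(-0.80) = -0.45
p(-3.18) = 1.39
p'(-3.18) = -0.07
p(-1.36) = 1.07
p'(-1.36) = -0.33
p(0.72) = -0.47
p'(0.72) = -2.82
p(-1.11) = 0.98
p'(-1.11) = -0.38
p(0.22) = 0.24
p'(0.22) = -0.84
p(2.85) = 0.16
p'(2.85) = -0.17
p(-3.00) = 1.38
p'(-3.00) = -0.09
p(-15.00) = 1.47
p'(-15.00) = 0.00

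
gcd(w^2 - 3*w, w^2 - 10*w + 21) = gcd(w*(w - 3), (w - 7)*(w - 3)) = w - 3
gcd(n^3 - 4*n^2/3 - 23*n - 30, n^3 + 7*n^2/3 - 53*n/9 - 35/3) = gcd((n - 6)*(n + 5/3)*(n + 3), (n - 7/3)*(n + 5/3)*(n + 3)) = n^2 + 14*n/3 + 5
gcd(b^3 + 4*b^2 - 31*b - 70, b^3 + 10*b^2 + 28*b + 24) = b + 2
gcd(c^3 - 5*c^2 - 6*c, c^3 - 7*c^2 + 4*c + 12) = c^2 - 5*c - 6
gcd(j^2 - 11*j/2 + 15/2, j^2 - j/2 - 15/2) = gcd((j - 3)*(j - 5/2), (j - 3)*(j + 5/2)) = j - 3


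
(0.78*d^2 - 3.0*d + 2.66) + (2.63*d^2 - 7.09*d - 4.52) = 3.41*d^2 - 10.09*d - 1.86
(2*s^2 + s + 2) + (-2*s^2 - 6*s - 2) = -5*s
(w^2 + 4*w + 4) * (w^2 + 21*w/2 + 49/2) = w^4 + 29*w^3/2 + 141*w^2/2 + 140*w + 98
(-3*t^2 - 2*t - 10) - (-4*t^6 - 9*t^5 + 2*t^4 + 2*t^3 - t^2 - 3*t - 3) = 4*t^6 + 9*t^5 - 2*t^4 - 2*t^3 - 2*t^2 + t - 7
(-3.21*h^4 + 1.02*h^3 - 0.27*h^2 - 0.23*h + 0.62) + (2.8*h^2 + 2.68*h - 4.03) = -3.21*h^4 + 1.02*h^3 + 2.53*h^2 + 2.45*h - 3.41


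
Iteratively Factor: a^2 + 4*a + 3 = (a + 1)*(a + 3)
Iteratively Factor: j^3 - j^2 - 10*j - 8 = (j + 1)*(j^2 - 2*j - 8) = (j - 4)*(j + 1)*(j + 2)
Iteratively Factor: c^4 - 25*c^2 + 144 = (c + 4)*(c^3 - 4*c^2 - 9*c + 36) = (c - 4)*(c + 4)*(c^2 - 9) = (c - 4)*(c + 3)*(c + 4)*(c - 3)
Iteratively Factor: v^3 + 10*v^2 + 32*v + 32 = (v + 4)*(v^2 + 6*v + 8) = (v + 2)*(v + 4)*(v + 4)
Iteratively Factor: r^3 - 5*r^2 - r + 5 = (r + 1)*(r^2 - 6*r + 5) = (r - 1)*(r + 1)*(r - 5)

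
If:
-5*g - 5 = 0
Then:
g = -1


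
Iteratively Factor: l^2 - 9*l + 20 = (l - 4)*(l - 5)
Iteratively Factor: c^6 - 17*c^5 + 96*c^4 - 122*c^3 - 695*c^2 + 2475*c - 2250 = (c - 5)*(c^5 - 12*c^4 + 36*c^3 + 58*c^2 - 405*c + 450) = (c - 5)*(c - 2)*(c^4 - 10*c^3 + 16*c^2 + 90*c - 225) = (c - 5)*(c - 3)*(c - 2)*(c^3 - 7*c^2 - 5*c + 75) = (c - 5)^2*(c - 3)*(c - 2)*(c^2 - 2*c - 15) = (c - 5)^2*(c - 3)*(c - 2)*(c + 3)*(c - 5)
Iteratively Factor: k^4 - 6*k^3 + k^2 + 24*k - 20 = (k - 5)*(k^3 - k^2 - 4*k + 4) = (k - 5)*(k - 2)*(k^2 + k - 2) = (k - 5)*(k - 2)*(k + 2)*(k - 1)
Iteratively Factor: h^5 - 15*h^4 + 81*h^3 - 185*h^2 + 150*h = (h)*(h^4 - 15*h^3 + 81*h^2 - 185*h + 150) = h*(h - 5)*(h^3 - 10*h^2 + 31*h - 30) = h*(h - 5)*(h - 2)*(h^2 - 8*h + 15) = h*(h - 5)^2*(h - 2)*(h - 3)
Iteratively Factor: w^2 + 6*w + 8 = (w + 2)*(w + 4)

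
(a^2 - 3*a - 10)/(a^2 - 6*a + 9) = (a^2 - 3*a - 10)/(a^2 - 6*a + 9)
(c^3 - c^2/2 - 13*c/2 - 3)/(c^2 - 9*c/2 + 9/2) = (2*c^2 + 5*c + 2)/(2*c - 3)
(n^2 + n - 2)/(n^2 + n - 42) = (n^2 + n - 2)/(n^2 + n - 42)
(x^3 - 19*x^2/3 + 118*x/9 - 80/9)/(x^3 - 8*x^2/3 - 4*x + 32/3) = (x - 5/3)/(x + 2)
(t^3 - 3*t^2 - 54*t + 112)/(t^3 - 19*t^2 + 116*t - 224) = (t^2 + 5*t - 14)/(t^2 - 11*t + 28)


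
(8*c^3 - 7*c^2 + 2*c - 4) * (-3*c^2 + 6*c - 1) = -24*c^5 + 69*c^4 - 56*c^3 + 31*c^2 - 26*c + 4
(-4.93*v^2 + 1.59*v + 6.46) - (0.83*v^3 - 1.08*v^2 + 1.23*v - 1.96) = -0.83*v^3 - 3.85*v^2 + 0.36*v + 8.42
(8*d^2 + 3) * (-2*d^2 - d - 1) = -16*d^4 - 8*d^3 - 14*d^2 - 3*d - 3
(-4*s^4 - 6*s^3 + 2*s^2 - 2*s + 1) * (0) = 0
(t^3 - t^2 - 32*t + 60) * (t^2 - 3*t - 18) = t^5 - 4*t^4 - 47*t^3 + 174*t^2 + 396*t - 1080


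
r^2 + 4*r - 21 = (r - 3)*(r + 7)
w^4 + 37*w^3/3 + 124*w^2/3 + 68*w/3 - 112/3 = (w - 2/3)*(w + 2)*(w + 4)*(w + 7)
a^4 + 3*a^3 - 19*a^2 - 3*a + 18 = (a - 3)*(a - 1)*(a + 1)*(a + 6)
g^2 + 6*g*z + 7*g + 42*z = (g + 7)*(g + 6*z)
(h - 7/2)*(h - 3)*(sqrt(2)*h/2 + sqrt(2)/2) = sqrt(2)*h^3/2 - 11*sqrt(2)*h^2/4 + 2*sqrt(2)*h + 21*sqrt(2)/4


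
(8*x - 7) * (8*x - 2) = 64*x^2 - 72*x + 14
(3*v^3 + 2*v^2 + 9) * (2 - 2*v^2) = -6*v^5 - 4*v^4 + 6*v^3 - 14*v^2 + 18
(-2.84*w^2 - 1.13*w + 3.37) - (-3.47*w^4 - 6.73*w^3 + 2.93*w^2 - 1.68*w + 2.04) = 3.47*w^4 + 6.73*w^3 - 5.77*w^2 + 0.55*w + 1.33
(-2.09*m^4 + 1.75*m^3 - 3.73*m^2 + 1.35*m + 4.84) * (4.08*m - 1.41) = -8.5272*m^5 + 10.0869*m^4 - 17.6859*m^3 + 10.7673*m^2 + 17.8437*m - 6.8244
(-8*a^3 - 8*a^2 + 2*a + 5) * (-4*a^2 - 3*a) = 32*a^5 + 56*a^4 + 16*a^3 - 26*a^2 - 15*a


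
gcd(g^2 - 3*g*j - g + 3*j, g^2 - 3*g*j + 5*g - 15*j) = g - 3*j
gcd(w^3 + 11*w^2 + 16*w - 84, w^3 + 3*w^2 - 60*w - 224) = w + 7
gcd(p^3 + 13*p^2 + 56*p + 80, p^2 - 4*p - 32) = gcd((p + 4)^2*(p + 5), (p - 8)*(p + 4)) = p + 4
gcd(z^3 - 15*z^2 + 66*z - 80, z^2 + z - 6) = z - 2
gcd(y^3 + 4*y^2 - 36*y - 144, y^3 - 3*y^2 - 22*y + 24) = y^2 - 2*y - 24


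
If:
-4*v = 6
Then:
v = -3/2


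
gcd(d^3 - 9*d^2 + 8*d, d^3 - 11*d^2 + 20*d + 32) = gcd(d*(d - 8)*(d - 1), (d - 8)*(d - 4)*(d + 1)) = d - 8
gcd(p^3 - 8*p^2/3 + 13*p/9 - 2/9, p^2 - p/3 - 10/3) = p - 2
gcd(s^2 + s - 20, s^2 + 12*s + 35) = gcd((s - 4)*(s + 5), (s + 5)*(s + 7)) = s + 5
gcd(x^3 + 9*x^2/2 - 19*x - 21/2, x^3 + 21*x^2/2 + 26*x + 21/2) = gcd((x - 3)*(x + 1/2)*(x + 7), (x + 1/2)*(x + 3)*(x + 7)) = x^2 + 15*x/2 + 7/2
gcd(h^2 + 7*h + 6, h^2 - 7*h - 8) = h + 1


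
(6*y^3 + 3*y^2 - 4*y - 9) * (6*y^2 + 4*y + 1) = 36*y^5 + 42*y^4 - 6*y^3 - 67*y^2 - 40*y - 9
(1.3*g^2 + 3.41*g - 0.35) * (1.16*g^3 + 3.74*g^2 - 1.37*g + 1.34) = 1.508*g^5 + 8.8176*g^4 + 10.5664*g^3 - 4.2387*g^2 + 5.0489*g - 0.469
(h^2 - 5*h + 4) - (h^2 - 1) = 5 - 5*h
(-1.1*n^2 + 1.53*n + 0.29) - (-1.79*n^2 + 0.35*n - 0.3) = 0.69*n^2 + 1.18*n + 0.59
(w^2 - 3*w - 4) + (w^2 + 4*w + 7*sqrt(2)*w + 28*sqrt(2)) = 2*w^2 + w + 7*sqrt(2)*w - 4 + 28*sqrt(2)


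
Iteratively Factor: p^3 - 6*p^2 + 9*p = (p)*(p^2 - 6*p + 9) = p*(p - 3)*(p - 3)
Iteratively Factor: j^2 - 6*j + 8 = (j - 2)*(j - 4)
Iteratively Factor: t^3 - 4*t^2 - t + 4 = (t + 1)*(t^2 - 5*t + 4) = (t - 1)*(t + 1)*(t - 4)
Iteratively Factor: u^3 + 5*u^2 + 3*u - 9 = (u + 3)*(u^2 + 2*u - 3) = (u - 1)*(u + 3)*(u + 3)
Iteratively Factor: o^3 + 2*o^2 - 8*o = (o + 4)*(o^2 - 2*o) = (o - 2)*(o + 4)*(o)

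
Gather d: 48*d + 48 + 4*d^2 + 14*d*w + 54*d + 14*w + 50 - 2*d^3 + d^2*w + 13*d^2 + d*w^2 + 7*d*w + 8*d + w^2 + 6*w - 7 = -2*d^3 + d^2*(w + 17) + d*(w^2 + 21*w + 110) + w^2 + 20*w + 91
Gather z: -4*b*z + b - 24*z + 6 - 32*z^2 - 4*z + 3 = b - 32*z^2 + z*(-4*b - 28) + 9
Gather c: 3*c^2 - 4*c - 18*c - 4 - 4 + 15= 3*c^2 - 22*c + 7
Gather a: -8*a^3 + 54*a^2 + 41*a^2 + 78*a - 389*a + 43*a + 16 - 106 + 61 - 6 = -8*a^3 + 95*a^2 - 268*a - 35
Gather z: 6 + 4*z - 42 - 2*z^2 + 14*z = -2*z^2 + 18*z - 36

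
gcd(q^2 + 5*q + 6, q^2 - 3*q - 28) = 1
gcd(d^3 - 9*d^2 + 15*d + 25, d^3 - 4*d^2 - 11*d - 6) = d + 1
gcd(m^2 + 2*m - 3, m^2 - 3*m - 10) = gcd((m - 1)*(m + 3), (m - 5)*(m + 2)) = 1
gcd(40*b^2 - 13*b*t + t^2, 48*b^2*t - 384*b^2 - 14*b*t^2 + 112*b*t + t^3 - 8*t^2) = -8*b + t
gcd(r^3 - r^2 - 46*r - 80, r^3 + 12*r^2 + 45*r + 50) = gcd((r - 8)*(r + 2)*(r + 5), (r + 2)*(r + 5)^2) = r^2 + 7*r + 10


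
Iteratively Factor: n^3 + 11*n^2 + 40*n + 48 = (n + 4)*(n^2 + 7*n + 12) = (n + 3)*(n + 4)*(n + 4)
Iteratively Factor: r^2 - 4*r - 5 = (r + 1)*(r - 5)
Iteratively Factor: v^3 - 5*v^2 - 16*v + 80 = (v - 4)*(v^2 - v - 20) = (v - 5)*(v - 4)*(v + 4)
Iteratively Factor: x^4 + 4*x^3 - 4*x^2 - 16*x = (x + 2)*(x^3 + 2*x^2 - 8*x) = (x - 2)*(x + 2)*(x^2 + 4*x) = (x - 2)*(x + 2)*(x + 4)*(x)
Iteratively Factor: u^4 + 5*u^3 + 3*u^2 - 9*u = (u + 3)*(u^3 + 2*u^2 - 3*u) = (u - 1)*(u + 3)*(u^2 + 3*u) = u*(u - 1)*(u + 3)*(u + 3)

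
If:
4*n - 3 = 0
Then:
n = 3/4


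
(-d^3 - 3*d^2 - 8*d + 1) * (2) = -2*d^3 - 6*d^2 - 16*d + 2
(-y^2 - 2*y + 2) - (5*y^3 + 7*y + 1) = -5*y^3 - y^2 - 9*y + 1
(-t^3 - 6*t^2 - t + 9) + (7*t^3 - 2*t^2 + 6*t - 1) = 6*t^3 - 8*t^2 + 5*t + 8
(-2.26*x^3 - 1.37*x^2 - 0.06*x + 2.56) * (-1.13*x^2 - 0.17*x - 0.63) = 2.5538*x^5 + 1.9323*x^4 + 1.7245*x^3 - 2.0195*x^2 - 0.3974*x - 1.6128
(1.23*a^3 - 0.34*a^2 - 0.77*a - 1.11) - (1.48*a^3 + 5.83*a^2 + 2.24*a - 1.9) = -0.25*a^3 - 6.17*a^2 - 3.01*a + 0.79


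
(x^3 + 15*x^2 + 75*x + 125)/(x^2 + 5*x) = x + 10 + 25/x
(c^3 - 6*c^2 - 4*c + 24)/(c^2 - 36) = (c^2 - 4)/(c + 6)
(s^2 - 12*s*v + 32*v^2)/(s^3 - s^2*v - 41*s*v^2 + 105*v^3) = (s^2 - 12*s*v + 32*v^2)/(s^3 - s^2*v - 41*s*v^2 + 105*v^3)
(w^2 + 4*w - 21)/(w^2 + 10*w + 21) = (w - 3)/(w + 3)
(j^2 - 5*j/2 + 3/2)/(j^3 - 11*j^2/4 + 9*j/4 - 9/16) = 8*(j - 1)/(8*j^2 - 10*j + 3)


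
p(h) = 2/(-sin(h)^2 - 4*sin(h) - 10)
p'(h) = 2*(2*sin(h)*cos(h) + 4*cos(h))/(-sin(h)^2 - 4*sin(h) - 10)^2 = 4*(sin(h) + 2)*cos(h)/(sin(h)^2 + 4*sin(h) + 10)^2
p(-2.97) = -0.21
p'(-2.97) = -0.08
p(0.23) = -0.18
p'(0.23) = 0.07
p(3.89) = -0.26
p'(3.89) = -0.06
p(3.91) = -0.26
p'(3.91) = -0.06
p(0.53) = -0.16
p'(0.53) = 0.06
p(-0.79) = -0.26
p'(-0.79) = 0.06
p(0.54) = -0.16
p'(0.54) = 0.06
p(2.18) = -0.14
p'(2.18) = -0.03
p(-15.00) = -0.26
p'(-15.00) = -0.07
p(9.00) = -0.17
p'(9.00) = -0.06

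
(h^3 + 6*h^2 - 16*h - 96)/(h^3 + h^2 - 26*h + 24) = (h + 4)/(h - 1)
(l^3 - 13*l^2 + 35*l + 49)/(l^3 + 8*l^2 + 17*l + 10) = (l^2 - 14*l + 49)/(l^2 + 7*l + 10)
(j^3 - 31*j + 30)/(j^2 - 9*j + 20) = (j^2 + 5*j - 6)/(j - 4)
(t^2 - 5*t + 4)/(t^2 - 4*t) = (t - 1)/t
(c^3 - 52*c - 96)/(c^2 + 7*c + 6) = (c^2 - 6*c - 16)/(c + 1)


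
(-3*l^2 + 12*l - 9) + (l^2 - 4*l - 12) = -2*l^2 + 8*l - 21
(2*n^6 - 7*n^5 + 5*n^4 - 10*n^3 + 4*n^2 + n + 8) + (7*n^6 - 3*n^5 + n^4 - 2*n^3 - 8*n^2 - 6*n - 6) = 9*n^6 - 10*n^5 + 6*n^4 - 12*n^3 - 4*n^2 - 5*n + 2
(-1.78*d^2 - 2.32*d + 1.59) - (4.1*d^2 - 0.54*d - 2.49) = -5.88*d^2 - 1.78*d + 4.08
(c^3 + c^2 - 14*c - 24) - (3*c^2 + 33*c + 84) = c^3 - 2*c^2 - 47*c - 108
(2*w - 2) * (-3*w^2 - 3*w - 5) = -6*w^3 - 4*w + 10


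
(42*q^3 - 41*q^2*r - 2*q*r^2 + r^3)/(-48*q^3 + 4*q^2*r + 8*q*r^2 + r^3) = (-7*q^2 + 8*q*r - r^2)/(8*q^2 - 2*q*r - r^2)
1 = 1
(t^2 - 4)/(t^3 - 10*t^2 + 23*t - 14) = (t + 2)/(t^2 - 8*t + 7)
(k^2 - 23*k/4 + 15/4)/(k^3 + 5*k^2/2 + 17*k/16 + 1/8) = 4*(4*k^2 - 23*k + 15)/(16*k^3 + 40*k^2 + 17*k + 2)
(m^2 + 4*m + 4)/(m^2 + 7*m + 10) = (m + 2)/(m + 5)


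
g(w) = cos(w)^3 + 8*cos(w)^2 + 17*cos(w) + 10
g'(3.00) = -0.58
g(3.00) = 0.04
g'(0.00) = 0.00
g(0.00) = 36.00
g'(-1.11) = 22.13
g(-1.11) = 19.23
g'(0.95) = -22.22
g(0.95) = 22.79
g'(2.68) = -2.26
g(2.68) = 0.47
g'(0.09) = -3.23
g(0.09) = 35.85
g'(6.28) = 0.11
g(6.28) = 36.00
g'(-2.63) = 2.61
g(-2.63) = 0.60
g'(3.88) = 4.58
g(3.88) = 1.40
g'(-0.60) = 18.21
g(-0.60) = 30.04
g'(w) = -3*sin(w)*cos(w)^2 - 16*sin(w)*cos(w) - 17*sin(w)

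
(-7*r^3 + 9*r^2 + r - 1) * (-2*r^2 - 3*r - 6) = 14*r^5 + 3*r^4 + 13*r^3 - 55*r^2 - 3*r + 6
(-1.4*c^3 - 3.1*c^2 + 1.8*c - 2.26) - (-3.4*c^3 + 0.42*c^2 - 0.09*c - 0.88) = 2.0*c^3 - 3.52*c^2 + 1.89*c - 1.38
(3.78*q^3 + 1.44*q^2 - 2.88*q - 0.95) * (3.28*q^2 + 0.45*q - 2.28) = 12.3984*q^5 + 6.4242*q^4 - 17.4168*q^3 - 7.6952*q^2 + 6.1389*q + 2.166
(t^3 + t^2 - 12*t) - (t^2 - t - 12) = t^3 - 11*t + 12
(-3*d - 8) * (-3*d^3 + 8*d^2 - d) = 9*d^4 - 61*d^2 + 8*d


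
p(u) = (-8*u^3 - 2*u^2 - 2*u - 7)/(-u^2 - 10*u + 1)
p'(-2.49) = -5.74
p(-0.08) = -3.82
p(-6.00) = 66.44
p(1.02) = 1.92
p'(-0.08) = -21.97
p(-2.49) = 5.54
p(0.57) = 2.04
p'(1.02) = 0.78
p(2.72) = 5.60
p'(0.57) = -2.13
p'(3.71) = 3.81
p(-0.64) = -0.64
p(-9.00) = 568.10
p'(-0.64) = -2.12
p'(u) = (2*u + 10)*(-8*u^3 - 2*u^2 - 2*u - 7)/(-u^2 - 10*u + 1)^2 + (-24*u^2 - 4*u - 2)/(-u^2 - 10*u + 1)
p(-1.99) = 3.08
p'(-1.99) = -4.17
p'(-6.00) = -39.00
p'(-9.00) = -645.48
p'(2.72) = 3.09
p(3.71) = 9.03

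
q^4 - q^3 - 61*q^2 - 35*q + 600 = (q - 8)*(q - 3)*(q + 5)^2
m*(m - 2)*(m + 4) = m^3 + 2*m^2 - 8*m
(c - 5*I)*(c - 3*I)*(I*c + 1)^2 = -c^4 + 10*I*c^3 + 32*c^2 - 38*I*c - 15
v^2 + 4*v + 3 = (v + 1)*(v + 3)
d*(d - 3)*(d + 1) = d^3 - 2*d^2 - 3*d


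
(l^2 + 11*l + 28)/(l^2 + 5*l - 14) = (l + 4)/(l - 2)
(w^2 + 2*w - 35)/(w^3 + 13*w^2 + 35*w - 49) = (w - 5)/(w^2 + 6*w - 7)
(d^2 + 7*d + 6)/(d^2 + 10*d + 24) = (d + 1)/(d + 4)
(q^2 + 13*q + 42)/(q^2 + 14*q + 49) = (q + 6)/(q + 7)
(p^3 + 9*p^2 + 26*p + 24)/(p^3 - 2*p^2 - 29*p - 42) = (p + 4)/(p - 7)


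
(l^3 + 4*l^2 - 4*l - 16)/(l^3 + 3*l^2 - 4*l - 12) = (l + 4)/(l + 3)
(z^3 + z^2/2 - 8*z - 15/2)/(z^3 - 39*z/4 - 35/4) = 2*(z - 3)/(2*z - 7)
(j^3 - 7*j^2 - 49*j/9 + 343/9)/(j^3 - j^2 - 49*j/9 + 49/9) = (j - 7)/(j - 1)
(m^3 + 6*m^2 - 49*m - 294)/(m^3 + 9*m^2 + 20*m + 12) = (m^2 - 49)/(m^2 + 3*m + 2)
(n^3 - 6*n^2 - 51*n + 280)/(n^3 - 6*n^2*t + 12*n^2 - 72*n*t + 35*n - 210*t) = (-n^2 + 13*n - 40)/(-n^2 + 6*n*t - 5*n + 30*t)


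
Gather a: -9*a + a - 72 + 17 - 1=-8*a - 56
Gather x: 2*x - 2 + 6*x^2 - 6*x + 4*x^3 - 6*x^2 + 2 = 4*x^3 - 4*x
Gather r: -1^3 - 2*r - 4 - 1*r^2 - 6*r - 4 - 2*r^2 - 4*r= -3*r^2 - 12*r - 9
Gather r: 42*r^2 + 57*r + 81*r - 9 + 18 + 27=42*r^2 + 138*r + 36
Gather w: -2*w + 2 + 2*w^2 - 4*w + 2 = 2*w^2 - 6*w + 4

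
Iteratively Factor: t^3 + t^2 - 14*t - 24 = (t + 3)*(t^2 - 2*t - 8) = (t - 4)*(t + 3)*(t + 2)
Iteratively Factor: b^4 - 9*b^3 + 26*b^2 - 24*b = (b)*(b^3 - 9*b^2 + 26*b - 24) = b*(b - 2)*(b^2 - 7*b + 12) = b*(b - 4)*(b - 2)*(b - 3)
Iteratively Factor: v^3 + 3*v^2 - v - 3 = (v + 1)*(v^2 + 2*v - 3) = (v - 1)*(v + 1)*(v + 3)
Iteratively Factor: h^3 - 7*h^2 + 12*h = (h)*(h^2 - 7*h + 12) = h*(h - 4)*(h - 3)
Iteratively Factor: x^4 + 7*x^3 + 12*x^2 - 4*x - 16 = (x - 1)*(x^3 + 8*x^2 + 20*x + 16) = (x - 1)*(x + 2)*(x^2 + 6*x + 8) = (x - 1)*(x + 2)*(x + 4)*(x + 2)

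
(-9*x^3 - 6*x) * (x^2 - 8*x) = -9*x^5 + 72*x^4 - 6*x^3 + 48*x^2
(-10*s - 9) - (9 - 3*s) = -7*s - 18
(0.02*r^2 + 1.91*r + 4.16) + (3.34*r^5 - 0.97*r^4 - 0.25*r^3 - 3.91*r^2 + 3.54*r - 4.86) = 3.34*r^5 - 0.97*r^4 - 0.25*r^3 - 3.89*r^2 + 5.45*r - 0.7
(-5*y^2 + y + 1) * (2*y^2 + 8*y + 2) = -10*y^4 - 38*y^3 + 10*y + 2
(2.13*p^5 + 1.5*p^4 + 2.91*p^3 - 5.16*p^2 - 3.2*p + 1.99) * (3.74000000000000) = 7.9662*p^5 + 5.61*p^4 + 10.8834*p^3 - 19.2984*p^2 - 11.968*p + 7.4426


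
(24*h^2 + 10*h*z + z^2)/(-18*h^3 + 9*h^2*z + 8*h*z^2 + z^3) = (4*h + z)/(-3*h^2 + 2*h*z + z^2)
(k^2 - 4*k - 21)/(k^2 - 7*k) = (k + 3)/k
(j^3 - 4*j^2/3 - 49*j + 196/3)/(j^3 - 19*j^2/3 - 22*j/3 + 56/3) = (j + 7)/(j + 2)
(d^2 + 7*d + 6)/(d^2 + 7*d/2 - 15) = 2*(d + 1)/(2*d - 5)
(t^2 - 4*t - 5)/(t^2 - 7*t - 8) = (t - 5)/(t - 8)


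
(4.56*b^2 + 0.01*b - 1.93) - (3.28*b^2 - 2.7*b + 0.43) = 1.28*b^2 + 2.71*b - 2.36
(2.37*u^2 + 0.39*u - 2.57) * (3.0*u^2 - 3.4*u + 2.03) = 7.11*u^4 - 6.888*u^3 - 4.2249*u^2 + 9.5297*u - 5.2171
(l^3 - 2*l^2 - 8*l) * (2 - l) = -l^4 + 4*l^3 + 4*l^2 - 16*l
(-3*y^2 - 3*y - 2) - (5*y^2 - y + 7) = -8*y^2 - 2*y - 9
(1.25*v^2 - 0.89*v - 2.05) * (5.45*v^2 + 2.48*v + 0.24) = 6.8125*v^4 - 1.7505*v^3 - 13.0797*v^2 - 5.2976*v - 0.492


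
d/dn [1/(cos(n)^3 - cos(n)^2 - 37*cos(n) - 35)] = (3*cos(n)^2 - 2*cos(n) - 37)*sin(n)/(-cos(n)^3 + cos(n)^2 + 37*cos(n) + 35)^2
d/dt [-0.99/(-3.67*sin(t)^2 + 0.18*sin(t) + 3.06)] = (0.1782 - 7.2666*sin(t))*cos(t)/(-3.67*sin(t)^2 + 0.18*sin(t) + 3.06)^2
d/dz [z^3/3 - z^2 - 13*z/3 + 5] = z^2 - 2*z - 13/3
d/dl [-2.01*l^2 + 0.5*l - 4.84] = 0.5 - 4.02*l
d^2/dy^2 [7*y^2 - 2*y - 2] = 14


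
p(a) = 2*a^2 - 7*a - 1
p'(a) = 4*a - 7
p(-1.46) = 13.48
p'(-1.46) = -12.84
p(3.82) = 1.44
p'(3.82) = 8.28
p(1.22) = -6.56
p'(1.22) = -2.12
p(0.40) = -3.48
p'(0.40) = -5.40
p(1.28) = -6.68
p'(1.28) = -1.88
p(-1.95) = 20.26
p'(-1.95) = -14.80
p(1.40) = -6.88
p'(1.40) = -1.40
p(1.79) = -7.12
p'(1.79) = 0.16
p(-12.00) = 371.00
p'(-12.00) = -55.00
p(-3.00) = 38.00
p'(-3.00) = -19.00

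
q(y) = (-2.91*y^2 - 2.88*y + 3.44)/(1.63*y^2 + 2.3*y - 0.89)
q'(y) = (-5.82*y - 2.88)/(1.63*y^2 + 2.3*y - 0.89) + (-3.26*y - 2.3)*(-2.91*y^2 - 2.88*y + 3.44)/(1.63*y^2 + 2.3*y - 0.89)^2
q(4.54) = -1.61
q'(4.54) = -0.04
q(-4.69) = -1.95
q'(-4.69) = -0.04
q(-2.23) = -2.21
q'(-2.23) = -0.42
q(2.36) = -1.44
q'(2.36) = -0.17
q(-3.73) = -1.99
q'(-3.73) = -0.06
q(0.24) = -10.57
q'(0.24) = -116.00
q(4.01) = -1.59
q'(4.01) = -0.05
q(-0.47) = -2.58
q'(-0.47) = -1.14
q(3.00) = -1.52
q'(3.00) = -0.10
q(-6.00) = -1.91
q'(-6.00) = -0.02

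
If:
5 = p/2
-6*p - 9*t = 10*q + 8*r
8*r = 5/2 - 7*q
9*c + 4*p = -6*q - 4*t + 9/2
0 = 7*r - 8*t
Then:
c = -42649/4482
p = 10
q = 8315/498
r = -3560/249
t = -3115/249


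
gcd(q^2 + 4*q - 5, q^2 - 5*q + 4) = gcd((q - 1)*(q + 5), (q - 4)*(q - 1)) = q - 1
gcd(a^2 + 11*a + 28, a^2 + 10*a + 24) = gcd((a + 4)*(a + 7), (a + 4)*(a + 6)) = a + 4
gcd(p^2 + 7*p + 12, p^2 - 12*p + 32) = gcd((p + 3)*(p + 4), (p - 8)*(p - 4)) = 1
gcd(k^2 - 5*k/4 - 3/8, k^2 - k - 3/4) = k - 3/2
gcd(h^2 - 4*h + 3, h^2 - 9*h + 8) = h - 1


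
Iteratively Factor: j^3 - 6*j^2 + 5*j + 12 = (j - 4)*(j^2 - 2*j - 3) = (j - 4)*(j + 1)*(j - 3)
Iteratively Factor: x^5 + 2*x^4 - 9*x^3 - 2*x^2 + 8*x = (x - 1)*(x^4 + 3*x^3 - 6*x^2 - 8*x) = (x - 1)*(x + 4)*(x^3 - x^2 - 2*x) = (x - 2)*(x - 1)*(x + 4)*(x^2 + x) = (x - 2)*(x - 1)*(x + 1)*(x + 4)*(x)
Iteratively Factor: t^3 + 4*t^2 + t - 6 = (t - 1)*(t^2 + 5*t + 6) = (t - 1)*(t + 2)*(t + 3)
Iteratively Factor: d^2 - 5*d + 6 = (d - 2)*(d - 3)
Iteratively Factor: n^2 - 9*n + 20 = (n - 5)*(n - 4)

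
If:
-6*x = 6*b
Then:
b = -x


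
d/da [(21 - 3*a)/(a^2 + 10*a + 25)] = 3*(a - 19)/(a^3 + 15*a^2 + 75*a + 125)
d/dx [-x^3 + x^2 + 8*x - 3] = -3*x^2 + 2*x + 8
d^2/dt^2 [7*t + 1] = 0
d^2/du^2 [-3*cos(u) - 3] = 3*cos(u)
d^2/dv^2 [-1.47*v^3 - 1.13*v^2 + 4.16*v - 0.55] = -8.82*v - 2.26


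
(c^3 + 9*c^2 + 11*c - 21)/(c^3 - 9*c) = (c^2 + 6*c - 7)/(c*(c - 3))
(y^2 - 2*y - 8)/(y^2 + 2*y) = (y - 4)/y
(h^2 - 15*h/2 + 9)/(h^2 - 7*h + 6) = (h - 3/2)/(h - 1)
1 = 1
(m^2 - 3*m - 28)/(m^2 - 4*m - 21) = (m + 4)/(m + 3)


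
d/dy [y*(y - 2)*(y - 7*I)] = 3*y^2 + y*(-4 - 14*I) + 14*I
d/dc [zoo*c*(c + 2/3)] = zoo*(c + 1)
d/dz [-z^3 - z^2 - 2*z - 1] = -3*z^2 - 2*z - 2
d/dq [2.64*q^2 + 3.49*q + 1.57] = 5.28*q + 3.49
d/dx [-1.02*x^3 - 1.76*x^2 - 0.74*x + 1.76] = -3.06*x^2 - 3.52*x - 0.74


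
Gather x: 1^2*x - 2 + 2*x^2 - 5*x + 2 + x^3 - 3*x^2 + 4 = x^3 - x^2 - 4*x + 4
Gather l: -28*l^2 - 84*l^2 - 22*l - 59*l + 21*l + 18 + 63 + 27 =-112*l^2 - 60*l + 108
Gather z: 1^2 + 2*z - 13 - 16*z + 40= 28 - 14*z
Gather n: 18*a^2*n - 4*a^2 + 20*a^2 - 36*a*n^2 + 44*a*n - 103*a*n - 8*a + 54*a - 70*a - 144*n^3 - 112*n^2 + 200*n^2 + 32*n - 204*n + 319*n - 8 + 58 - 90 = 16*a^2 - 24*a - 144*n^3 + n^2*(88 - 36*a) + n*(18*a^2 - 59*a + 147) - 40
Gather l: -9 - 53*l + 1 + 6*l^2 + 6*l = 6*l^2 - 47*l - 8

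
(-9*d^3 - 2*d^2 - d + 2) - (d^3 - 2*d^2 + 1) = -10*d^3 - d + 1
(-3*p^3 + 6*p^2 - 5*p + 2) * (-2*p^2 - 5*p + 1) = 6*p^5 + 3*p^4 - 23*p^3 + 27*p^2 - 15*p + 2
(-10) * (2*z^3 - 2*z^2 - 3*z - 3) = -20*z^3 + 20*z^2 + 30*z + 30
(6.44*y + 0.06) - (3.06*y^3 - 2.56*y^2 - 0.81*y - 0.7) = -3.06*y^3 + 2.56*y^2 + 7.25*y + 0.76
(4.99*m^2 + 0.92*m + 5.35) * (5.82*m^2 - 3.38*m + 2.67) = 29.0418*m^4 - 11.5118*m^3 + 41.3507*m^2 - 15.6266*m + 14.2845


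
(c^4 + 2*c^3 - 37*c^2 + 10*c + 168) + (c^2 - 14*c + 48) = c^4 + 2*c^3 - 36*c^2 - 4*c + 216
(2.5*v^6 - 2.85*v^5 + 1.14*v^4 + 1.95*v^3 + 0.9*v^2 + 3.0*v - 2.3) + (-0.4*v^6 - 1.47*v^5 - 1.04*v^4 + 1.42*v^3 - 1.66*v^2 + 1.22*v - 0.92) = 2.1*v^6 - 4.32*v^5 + 0.0999999999999999*v^4 + 3.37*v^3 - 0.76*v^2 + 4.22*v - 3.22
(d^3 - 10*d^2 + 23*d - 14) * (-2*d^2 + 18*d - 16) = -2*d^5 + 38*d^4 - 242*d^3 + 602*d^2 - 620*d + 224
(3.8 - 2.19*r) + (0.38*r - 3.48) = 0.32 - 1.81*r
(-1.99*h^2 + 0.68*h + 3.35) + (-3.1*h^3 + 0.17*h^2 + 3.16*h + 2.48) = -3.1*h^3 - 1.82*h^2 + 3.84*h + 5.83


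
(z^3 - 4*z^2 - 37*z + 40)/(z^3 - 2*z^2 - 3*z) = (-z^3 + 4*z^2 + 37*z - 40)/(z*(-z^2 + 2*z + 3))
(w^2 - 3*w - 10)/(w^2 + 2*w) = (w - 5)/w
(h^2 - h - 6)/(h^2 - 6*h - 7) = (-h^2 + h + 6)/(-h^2 + 6*h + 7)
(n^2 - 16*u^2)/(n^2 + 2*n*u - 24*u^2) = (n + 4*u)/(n + 6*u)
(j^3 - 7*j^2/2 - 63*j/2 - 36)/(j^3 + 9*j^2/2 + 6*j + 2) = (2*j^3 - 7*j^2 - 63*j - 72)/(2*j^3 + 9*j^2 + 12*j + 4)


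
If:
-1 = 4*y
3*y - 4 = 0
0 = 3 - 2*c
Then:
No Solution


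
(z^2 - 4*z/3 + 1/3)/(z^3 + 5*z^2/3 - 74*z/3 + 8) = (z - 1)/(z^2 + 2*z - 24)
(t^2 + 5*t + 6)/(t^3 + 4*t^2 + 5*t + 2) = (t + 3)/(t^2 + 2*t + 1)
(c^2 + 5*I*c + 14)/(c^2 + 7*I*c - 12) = (c^2 + 5*I*c + 14)/(c^2 + 7*I*c - 12)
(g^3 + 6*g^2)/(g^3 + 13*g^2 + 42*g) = g/(g + 7)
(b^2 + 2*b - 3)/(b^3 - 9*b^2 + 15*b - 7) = (b + 3)/(b^2 - 8*b + 7)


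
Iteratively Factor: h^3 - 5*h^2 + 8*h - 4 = (h - 2)*(h^2 - 3*h + 2) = (h - 2)^2*(h - 1)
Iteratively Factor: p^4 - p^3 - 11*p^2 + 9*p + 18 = (p - 3)*(p^3 + 2*p^2 - 5*p - 6) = (p - 3)*(p + 3)*(p^2 - p - 2) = (p - 3)*(p + 1)*(p + 3)*(p - 2)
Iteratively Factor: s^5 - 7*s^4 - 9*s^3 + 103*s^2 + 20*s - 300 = (s + 3)*(s^4 - 10*s^3 + 21*s^2 + 40*s - 100) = (s - 5)*(s + 3)*(s^3 - 5*s^2 - 4*s + 20) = (s - 5)^2*(s + 3)*(s^2 - 4) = (s - 5)^2*(s - 2)*(s + 3)*(s + 2)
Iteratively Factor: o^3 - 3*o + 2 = (o - 1)*(o^2 + o - 2) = (o - 1)*(o + 2)*(o - 1)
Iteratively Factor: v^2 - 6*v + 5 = (v - 5)*(v - 1)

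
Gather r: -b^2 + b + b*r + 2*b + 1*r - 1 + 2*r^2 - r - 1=-b^2 + b*r + 3*b + 2*r^2 - 2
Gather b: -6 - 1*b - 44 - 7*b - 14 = -8*b - 64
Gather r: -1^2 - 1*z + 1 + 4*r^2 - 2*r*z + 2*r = 4*r^2 + r*(2 - 2*z) - z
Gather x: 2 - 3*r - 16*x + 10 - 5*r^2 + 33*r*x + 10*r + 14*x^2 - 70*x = -5*r^2 + 7*r + 14*x^2 + x*(33*r - 86) + 12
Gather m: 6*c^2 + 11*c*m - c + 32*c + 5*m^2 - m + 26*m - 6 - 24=6*c^2 + 31*c + 5*m^2 + m*(11*c + 25) - 30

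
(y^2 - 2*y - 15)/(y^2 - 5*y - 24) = (y - 5)/(y - 8)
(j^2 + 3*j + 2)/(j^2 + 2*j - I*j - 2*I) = (j + 1)/(j - I)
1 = 1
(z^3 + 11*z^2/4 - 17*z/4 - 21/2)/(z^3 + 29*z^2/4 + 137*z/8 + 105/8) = 2*(z - 2)/(2*z + 5)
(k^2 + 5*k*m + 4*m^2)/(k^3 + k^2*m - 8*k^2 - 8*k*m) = (k + 4*m)/(k*(k - 8))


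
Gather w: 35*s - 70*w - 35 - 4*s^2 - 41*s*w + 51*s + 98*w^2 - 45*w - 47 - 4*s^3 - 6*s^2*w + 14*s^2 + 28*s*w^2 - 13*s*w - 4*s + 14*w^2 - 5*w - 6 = -4*s^3 + 10*s^2 + 82*s + w^2*(28*s + 112) + w*(-6*s^2 - 54*s - 120) - 88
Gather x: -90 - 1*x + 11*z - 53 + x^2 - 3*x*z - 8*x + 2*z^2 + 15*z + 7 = x^2 + x*(-3*z - 9) + 2*z^2 + 26*z - 136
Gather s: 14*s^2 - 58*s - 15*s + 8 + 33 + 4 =14*s^2 - 73*s + 45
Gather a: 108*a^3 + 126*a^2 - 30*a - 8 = 108*a^3 + 126*a^2 - 30*a - 8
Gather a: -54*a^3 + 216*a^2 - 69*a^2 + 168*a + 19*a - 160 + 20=-54*a^3 + 147*a^2 + 187*a - 140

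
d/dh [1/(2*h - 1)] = -2/(2*h - 1)^2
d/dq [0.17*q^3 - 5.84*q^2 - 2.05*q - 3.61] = 0.51*q^2 - 11.68*q - 2.05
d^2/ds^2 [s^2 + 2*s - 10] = 2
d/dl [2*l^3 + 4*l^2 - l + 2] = 6*l^2 + 8*l - 1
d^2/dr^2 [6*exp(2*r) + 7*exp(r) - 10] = (24*exp(r) + 7)*exp(r)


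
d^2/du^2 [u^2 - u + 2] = 2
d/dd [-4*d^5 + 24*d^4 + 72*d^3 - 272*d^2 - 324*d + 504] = -20*d^4 + 96*d^3 + 216*d^2 - 544*d - 324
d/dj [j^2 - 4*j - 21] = 2*j - 4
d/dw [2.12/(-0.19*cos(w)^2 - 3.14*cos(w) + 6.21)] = -(0.8056*cos(w) + 6.6568)*sin(w)/(0.19*cos(w)^2 + 3.14*cos(w) - 6.21)^2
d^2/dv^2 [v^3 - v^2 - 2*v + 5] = 6*v - 2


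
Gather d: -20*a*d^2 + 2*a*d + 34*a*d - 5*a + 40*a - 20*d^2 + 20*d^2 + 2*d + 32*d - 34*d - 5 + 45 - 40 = -20*a*d^2 + 36*a*d + 35*a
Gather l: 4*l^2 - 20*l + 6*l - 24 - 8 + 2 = 4*l^2 - 14*l - 30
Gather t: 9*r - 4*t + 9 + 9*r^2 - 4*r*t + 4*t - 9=9*r^2 - 4*r*t + 9*r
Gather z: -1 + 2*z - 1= 2*z - 2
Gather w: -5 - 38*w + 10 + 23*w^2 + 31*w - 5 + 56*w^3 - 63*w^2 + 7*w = 56*w^3 - 40*w^2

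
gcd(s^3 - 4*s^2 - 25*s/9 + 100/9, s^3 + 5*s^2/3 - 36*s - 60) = s + 5/3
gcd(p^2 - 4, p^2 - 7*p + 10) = p - 2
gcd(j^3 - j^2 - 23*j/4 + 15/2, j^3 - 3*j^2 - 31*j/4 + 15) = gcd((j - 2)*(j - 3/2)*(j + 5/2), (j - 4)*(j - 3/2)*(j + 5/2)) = j^2 + j - 15/4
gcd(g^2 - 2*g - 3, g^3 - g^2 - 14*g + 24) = g - 3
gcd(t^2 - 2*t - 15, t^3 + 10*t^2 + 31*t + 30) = t + 3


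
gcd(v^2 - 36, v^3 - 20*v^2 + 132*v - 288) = v - 6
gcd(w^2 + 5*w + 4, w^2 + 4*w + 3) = w + 1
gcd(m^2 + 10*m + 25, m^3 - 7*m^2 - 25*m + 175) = m + 5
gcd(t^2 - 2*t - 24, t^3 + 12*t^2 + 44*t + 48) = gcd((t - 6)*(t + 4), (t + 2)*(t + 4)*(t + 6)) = t + 4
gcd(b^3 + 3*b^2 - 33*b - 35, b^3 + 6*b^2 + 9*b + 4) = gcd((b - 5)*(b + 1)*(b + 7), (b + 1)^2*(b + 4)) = b + 1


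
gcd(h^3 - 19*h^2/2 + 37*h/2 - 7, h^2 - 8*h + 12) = h - 2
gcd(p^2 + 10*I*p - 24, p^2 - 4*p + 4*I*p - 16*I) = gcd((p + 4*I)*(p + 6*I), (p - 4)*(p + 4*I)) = p + 4*I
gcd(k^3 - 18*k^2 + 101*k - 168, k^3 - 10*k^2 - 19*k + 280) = k^2 - 15*k + 56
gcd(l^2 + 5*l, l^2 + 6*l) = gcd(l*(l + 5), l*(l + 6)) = l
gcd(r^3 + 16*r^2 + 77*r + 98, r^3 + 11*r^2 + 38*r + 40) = r + 2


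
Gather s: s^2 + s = s^2 + s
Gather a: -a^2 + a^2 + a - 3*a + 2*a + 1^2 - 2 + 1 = 0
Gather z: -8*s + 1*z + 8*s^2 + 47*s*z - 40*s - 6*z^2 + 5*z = 8*s^2 - 48*s - 6*z^2 + z*(47*s + 6)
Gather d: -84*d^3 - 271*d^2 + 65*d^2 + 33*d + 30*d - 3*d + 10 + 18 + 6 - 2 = -84*d^3 - 206*d^2 + 60*d + 32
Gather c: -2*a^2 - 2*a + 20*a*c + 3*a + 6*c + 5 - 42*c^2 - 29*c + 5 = -2*a^2 + a - 42*c^2 + c*(20*a - 23) + 10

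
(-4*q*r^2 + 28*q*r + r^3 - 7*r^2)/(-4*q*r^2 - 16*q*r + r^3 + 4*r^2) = (r - 7)/(r + 4)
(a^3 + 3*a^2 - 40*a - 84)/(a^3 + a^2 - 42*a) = (a + 2)/a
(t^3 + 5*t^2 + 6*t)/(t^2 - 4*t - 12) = t*(t + 3)/(t - 6)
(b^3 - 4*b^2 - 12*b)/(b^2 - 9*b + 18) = b*(b + 2)/(b - 3)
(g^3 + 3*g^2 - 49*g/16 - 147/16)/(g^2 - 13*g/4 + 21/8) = (4*g^2 + 19*g + 21)/(2*(2*g - 3))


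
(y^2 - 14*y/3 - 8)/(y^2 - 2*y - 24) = (y + 4/3)/(y + 4)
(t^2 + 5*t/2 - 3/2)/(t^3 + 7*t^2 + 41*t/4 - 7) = 2*(t + 3)/(2*t^2 + 15*t + 28)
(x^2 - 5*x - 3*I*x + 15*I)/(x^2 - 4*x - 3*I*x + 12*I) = (x - 5)/(x - 4)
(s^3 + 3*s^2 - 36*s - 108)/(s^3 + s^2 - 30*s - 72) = (s + 6)/(s + 4)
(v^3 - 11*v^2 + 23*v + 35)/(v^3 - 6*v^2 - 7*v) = (v - 5)/v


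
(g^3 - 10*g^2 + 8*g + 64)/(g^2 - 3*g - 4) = (g^2 - 6*g - 16)/(g + 1)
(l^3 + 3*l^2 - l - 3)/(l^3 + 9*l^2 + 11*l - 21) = (l + 1)/(l + 7)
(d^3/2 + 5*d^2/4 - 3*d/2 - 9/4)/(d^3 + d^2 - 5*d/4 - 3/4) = (2*d^3 + 5*d^2 - 6*d - 9)/(4*d^3 + 4*d^2 - 5*d - 3)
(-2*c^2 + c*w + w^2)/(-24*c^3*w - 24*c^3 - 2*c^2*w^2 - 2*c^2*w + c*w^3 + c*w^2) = (2*c^2 - c*w - w^2)/(c*(24*c^2*w + 24*c^2 + 2*c*w^2 + 2*c*w - w^3 - w^2))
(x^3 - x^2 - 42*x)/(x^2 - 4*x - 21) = x*(x + 6)/(x + 3)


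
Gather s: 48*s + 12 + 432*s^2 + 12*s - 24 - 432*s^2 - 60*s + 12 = 0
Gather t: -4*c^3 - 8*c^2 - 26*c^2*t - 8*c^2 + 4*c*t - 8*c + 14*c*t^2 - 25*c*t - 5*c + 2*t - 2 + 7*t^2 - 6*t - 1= -4*c^3 - 16*c^2 - 13*c + t^2*(14*c + 7) + t*(-26*c^2 - 21*c - 4) - 3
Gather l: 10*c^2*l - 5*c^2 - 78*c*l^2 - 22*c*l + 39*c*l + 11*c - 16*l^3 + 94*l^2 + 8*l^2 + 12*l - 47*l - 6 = -5*c^2 + 11*c - 16*l^3 + l^2*(102 - 78*c) + l*(10*c^2 + 17*c - 35) - 6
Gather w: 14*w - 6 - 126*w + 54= 48 - 112*w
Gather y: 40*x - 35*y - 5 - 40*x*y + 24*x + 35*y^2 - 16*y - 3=64*x + 35*y^2 + y*(-40*x - 51) - 8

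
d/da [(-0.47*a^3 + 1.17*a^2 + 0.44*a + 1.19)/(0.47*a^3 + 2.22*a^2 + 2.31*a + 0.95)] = (-1.5933*a^4 - 2.585*a^3 - 1.2915*a^2 - 3.0606*a - 2.3309)/(0.2209*a^6 + 2.0868*a^5 + 7.0998*a^4 + 11.1494*a^3 + 9.5541*a^2 + 4.389*a + 0.9025)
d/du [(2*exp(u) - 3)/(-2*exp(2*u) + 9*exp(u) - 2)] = (4*exp(2*u) - 12*exp(u) + 23)*exp(u)/(4*exp(4*u) - 36*exp(3*u) + 89*exp(2*u) - 36*exp(u) + 4)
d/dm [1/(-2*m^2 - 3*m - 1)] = (4*m + 3)/(2*m^2 + 3*m + 1)^2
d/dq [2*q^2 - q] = 4*q - 1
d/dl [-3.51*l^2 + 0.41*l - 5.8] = 0.41 - 7.02*l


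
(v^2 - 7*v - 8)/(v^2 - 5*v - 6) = (v - 8)/(v - 6)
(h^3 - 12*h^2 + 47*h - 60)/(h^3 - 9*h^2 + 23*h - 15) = (h - 4)/(h - 1)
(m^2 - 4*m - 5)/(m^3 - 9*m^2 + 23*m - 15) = (m + 1)/(m^2 - 4*m + 3)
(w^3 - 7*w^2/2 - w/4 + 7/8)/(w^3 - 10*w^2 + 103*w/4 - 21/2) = (w + 1/2)/(w - 6)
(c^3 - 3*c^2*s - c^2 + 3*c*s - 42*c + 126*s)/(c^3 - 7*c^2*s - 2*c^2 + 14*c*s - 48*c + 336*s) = (-c^2 + 3*c*s + 7*c - 21*s)/(-c^2 + 7*c*s + 8*c - 56*s)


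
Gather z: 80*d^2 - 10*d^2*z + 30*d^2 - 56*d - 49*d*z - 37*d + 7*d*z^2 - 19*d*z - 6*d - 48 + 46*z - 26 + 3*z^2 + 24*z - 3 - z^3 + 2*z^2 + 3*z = 110*d^2 - 99*d - z^3 + z^2*(7*d + 5) + z*(-10*d^2 - 68*d + 73) - 77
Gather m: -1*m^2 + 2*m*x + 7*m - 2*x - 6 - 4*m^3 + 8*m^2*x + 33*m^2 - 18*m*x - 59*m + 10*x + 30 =-4*m^3 + m^2*(8*x + 32) + m*(-16*x - 52) + 8*x + 24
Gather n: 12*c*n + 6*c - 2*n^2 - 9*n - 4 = 6*c - 2*n^2 + n*(12*c - 9) - 4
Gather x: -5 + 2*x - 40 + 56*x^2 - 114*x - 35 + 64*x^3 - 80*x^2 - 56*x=64*x^3 - 24*x^2 - 168*x - 80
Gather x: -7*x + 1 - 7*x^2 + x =-7*x^2 - 6*x + 1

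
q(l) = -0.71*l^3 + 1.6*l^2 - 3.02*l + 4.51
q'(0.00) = -3.02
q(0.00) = 4.51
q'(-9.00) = -204.35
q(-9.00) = 678.88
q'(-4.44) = -59.22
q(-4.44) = 111.61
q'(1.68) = -3.66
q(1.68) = 0.59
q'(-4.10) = -51.95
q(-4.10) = 92.72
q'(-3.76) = -45.17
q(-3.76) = 76.23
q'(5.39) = -47.65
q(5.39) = -76.46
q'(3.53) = -18.27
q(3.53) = -17.44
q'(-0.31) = -4.22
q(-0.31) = 5.62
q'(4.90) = -38.48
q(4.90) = -55.40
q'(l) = -2.13*l^2 + 3.2*l - 3.02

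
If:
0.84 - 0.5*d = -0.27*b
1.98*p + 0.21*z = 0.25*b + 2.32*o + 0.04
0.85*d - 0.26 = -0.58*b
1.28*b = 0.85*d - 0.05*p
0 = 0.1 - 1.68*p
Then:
No Solution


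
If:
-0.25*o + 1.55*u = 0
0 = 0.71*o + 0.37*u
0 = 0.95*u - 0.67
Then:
No Solution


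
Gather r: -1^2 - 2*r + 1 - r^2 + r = -r^2 - r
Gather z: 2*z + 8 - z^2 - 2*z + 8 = 16 - z^2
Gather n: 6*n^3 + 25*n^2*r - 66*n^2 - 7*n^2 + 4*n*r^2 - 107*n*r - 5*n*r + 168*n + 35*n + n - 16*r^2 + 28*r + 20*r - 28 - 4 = 6*n^3 + n^2*(25*r - 73) + n*(4*r^2 - 112*r + 204) - 16*r^2 + 48*r - 32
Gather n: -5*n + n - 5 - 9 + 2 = -4*n - 12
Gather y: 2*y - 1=2*y - 1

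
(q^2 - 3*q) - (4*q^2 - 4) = -3*q^2 - 3*q + 4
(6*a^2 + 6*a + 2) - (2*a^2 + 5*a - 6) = 4*a^2 + a + 8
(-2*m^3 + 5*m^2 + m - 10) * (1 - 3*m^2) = 6*m^5 - 15*m^4 - 5*m^3 + 35*m^2 + m - 10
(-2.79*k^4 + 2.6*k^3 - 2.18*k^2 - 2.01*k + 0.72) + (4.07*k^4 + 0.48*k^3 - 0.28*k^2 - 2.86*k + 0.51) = 1.28*k^4 + 3.08*k^3 - 2.46*k^2 - 4.87*k + 1.23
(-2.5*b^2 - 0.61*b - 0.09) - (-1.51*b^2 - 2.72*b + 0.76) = -0.99*b^2 + 2.11*b - 0.85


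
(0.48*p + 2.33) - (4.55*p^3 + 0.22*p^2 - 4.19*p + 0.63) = -4.55*p^3 - 0.22*p^2 + 4.67*p + 1.7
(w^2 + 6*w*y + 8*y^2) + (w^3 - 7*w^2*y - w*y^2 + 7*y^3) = w^3 - 7*w^2*y + w^2 - w*y^2 + 6*w*y + 7*y^3 + 8*y^2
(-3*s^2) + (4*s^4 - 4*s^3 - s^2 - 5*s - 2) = 4*s^4 - 4*s^3 - 4*s^2 - 5*s - 2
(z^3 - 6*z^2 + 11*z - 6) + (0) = z^3 - 6*z^2 + 11*z - 6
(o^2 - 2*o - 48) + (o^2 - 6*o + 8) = 2*o^2 - 8*o - 40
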